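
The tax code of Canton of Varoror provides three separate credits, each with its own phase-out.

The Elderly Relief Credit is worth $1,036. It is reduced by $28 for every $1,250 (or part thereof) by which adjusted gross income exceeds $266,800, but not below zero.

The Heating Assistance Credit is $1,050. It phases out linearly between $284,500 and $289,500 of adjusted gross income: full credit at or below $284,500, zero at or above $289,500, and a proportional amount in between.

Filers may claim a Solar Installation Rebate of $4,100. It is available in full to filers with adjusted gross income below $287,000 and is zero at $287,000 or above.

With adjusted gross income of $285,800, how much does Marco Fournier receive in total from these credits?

Elderly Relief Credit: income exceeds $266,800 by $19,000, which is 16 full-or-partial $1,250 increments; reduction = 16 × $28 = $448, leaving $588.
Heating Assistance Credit: $285,800 is $1,300 into a $5,000 phase-out range, leaving 3,700/5,000 of the credit: $1,050 × 3,700/5,000 = $777.
Solar Installation Rebate: $285,800 is below the $287,000 cutoff, so the full $4,100 applies.
Total: $588 + $777 + $4,100 = $5,465.

$5,465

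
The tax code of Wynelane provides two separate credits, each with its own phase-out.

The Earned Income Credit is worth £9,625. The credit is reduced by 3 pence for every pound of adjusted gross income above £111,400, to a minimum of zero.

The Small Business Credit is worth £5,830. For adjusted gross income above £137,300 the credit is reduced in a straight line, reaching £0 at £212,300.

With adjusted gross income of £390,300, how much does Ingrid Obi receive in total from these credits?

Earned Income Credit: 3% of the £278,900 excess over £111,400 is £8,367; credit = £9,625 − £8,367 = £1,258.
Small Business Credit: £390,300 is at or above £212,300, so the credit is £0.
Total: £1,258 + £0 = £1,258.

£1,258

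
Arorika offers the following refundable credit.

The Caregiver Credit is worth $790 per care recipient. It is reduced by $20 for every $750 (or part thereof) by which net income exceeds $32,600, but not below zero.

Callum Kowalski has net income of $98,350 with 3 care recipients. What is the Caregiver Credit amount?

Caregiver Credit: base = 3 × $790 = $2,370. income exceeds $32,600 by $65,750, which is 88 full-or-partial $750 increments; reduction = 88 × $20 = $1,760, leaving $610.

$610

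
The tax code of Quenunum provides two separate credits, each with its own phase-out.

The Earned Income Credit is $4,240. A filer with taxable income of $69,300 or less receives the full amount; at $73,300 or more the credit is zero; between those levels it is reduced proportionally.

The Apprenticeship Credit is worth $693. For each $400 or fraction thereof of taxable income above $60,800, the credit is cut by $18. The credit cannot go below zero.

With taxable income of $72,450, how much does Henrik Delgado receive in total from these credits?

Earned Income Credit: $72,450 is $3,150 into a $4,000 phase-out range, leaving 850/4,000 of the credit: $4,240 × 850/4,000 = $901.
Apprenticeship Credit: income exceeds $60,800 by $11,650, which is 30 full-or-partial $400 increments; reduction = 30 × $18 = $540, leaving $153.
Total: $901 + $153 = $1,054.

$1,054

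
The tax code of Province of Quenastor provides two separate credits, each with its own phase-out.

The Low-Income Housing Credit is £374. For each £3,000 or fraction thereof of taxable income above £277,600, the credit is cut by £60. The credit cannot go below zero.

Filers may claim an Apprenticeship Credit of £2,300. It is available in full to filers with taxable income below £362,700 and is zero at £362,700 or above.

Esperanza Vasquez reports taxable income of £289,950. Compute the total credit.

£2,374

Low-Income Housing Credit: income exceeds £277,600 by £12,350, which is 5 full-or-partial £3,000 increments; reduction = 5 × £60 = £300, leaving £74.
Apprenticeship Credit: £289,950 is below the £362,700 cutoff, so the full £2,300 applies.
Total: £74 + £2,300 = £2,374.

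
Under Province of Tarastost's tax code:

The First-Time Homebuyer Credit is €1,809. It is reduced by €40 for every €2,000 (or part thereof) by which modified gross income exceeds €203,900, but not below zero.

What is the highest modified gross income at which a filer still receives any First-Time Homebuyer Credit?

€293,900

After 45 increments the reduction is 45 × €40 = €1,800, leaving €9; one more increment wipes it out. Increment 45 ends at excess 45 × €2,000 = €90,000, so the highest qualifying income is €203,900 + €90,000 = €293,900.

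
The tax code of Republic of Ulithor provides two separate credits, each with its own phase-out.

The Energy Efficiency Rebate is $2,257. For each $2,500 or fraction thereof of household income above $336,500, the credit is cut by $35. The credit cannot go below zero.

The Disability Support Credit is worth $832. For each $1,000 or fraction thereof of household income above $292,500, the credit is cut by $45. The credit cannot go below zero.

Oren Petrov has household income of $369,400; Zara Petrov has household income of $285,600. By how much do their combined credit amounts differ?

Oren ($369,400): Energy Efficiency Rebate: income exceeds $336,500 by $32,900, which is 14 full-or-partial $2,500 increments; reduction = 14 × $35 = $490, leaving $1,767. Disability Support Credit: income exceeds $292,500 by $76,900 → 77 increments × $45 = $3,465 ≥ base, so the credit is $0. total $1,767 + $0 = $1,767
Zara ($285,600): Energy Efficiency Rebate: $285,600 is at or below the $336,500 threshold, so the full $2,257 applies. Disability Support Credit: $285,600 is at or below the $292,500 threshold, so the full $832 applies. total $2,257 + $832 = $3,089
Difference: |$1,767 − $3,089| = $1,322.

$1,322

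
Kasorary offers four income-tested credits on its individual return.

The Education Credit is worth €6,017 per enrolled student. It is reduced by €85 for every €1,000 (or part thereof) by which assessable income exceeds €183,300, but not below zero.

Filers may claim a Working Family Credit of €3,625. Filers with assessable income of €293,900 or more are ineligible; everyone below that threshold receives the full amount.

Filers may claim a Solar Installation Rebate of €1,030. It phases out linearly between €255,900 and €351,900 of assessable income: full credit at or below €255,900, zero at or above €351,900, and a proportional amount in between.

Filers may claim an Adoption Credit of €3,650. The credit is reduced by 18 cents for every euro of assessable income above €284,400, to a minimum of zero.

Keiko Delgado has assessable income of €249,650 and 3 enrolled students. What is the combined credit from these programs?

€20,661

Education Credit: base = 3 × €6,017 = €18,051. income exceeds €183,300 by €66,350, which is 67 full-or-partial €1,000 increments; reduction = 67 × €85 = €5,695, leaving €12,356.
Working Family Credit: €249,650 is below the €293,900 cutoff, so the full €3,625 applies.
Solar Installation Rebate: €249,650 is at or below the €255,900 threshold, so the full €1,030 applies.
Adoption Credit: €249,650 is at or below the €284,400 threshold, so the full €3,650 applies.
Total: €12,356 + €3,625 + €1,030 + €3,650 = €20,661.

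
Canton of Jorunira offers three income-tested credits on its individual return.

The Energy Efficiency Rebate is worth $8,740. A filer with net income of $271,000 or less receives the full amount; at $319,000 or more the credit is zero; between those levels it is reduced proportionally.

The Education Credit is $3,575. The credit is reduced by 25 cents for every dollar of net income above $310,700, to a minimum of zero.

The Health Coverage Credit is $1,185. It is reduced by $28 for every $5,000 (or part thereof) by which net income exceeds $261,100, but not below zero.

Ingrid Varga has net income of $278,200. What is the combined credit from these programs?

$12,077

Energy Efficiency Rebate: $278,200 is $7,200 into a $48,000 phase-out range, leaving 40,800/48,000 of the credit: $8,740 × 40,800/48,000 = $7,429.
Education Credit: $278,200 is at or below the $310,700 threshold, so the full $3,575 applies.
Health Coverage Credit: income exceeds $261,100 by $17,100, which is 4 full-or-partial $5,000 increments; reduction = 4 × $28 = $112, leaving $1,073.
Total: $7,429 + $3,575 + $1,073 = $12,077.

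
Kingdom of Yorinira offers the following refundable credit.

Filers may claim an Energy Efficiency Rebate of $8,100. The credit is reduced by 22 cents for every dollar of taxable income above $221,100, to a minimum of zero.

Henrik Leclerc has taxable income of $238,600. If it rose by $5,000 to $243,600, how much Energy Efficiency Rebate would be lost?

At $238,600 — 22% of the $17,500 excess over $221,100 is $3,850; credit = $8,100 − $3,850 = $4,250.
At $243,600 — 22% of the $22,500 excess over $221,100 is $4,950; credit = $8,100 − $4,950 = $3,150.
Lost: $4,250 − $3,150 = $1,100.

$1,100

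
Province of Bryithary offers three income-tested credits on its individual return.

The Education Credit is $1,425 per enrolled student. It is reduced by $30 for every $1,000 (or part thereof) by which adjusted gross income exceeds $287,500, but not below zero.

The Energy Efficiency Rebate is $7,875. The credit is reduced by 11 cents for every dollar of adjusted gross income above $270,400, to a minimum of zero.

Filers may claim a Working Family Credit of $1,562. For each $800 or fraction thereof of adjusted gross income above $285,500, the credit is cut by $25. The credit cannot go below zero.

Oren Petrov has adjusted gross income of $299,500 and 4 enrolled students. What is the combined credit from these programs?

$11,126

Education Credit: base = 4 × $1,425 = $5,700. income exceeds $287,500 by $12,000, which is 12 full-or-partial $1,000 increments; reduction = 12 × $30 = $360, leaving $5,340.
Energy Efficiency Rebate: 11% of the $29,100 excess over $270,400 is $3,201; credit = $7,875 − $3,201 = $4,674.
Working Family Credit: income exceeds $285,500 by $14,000, which is 18 full-or-partial $800 increments; reduction = 18 × $25 = $450, leaving $1,112.
Total: $5,340 + $4,674 + $1,112 = $11,126.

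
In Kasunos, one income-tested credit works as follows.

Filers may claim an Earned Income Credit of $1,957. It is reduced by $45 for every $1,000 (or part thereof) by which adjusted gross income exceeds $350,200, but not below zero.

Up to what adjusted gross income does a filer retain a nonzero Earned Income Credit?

After 43 increments the reduction is 43 × $45 = $1,935, leaving $22; one more increment wipes it out. Increment 43 ends at excess 43 × $1,000 = $43,000, so the highest qualifying income is $350,200 + $43,000 = $393,200.

$393,200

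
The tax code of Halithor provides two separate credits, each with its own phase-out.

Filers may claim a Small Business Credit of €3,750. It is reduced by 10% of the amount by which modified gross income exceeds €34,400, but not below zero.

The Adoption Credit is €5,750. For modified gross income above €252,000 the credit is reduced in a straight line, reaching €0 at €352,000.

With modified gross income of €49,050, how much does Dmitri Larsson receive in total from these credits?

Small Business Credit: 10% of the €14,650 excess over €34,400 is €1,465; credit = €3,750 − €1,465 = €2,285.
Adoption Credit: €49,050 is at or below the €252,000 threshold, so the full €5,750 applies.
Total: €2,285 + €5,750 = €8,035.

€8,035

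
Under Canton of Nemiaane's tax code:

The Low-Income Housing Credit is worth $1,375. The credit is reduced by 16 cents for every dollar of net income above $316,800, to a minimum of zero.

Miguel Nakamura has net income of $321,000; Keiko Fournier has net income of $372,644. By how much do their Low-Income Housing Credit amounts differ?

Miguel ($321,000): Low-Income Housing Credit: 16% of the $4,200 excess over $316,800 is $672; credit = $1,375 − $672 = $703.
Keiko ($372,644): Low-Income Housing Credit: 16% of the $55,844 excess over $316,800 is $8,935.04 ≥ base, so the credit is $0.
Difference: |$703 − $0| = $703.

$703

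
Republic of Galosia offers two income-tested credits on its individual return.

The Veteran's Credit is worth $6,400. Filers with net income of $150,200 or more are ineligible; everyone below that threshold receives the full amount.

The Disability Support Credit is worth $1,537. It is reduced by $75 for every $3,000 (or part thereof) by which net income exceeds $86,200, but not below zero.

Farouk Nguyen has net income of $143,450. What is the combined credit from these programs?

$6,437

Veteran's Credit: $143,450 is below the $150,200 cutoff, so the full $6,400 applies.
Disability Support Credit: income exceeds $86,200 by $57,250, which is 20 full-or-partial $3,000 increments; reduction = 20 × $75 = $1,500, leaving $37.
Total: $6,400 + $37 = $6,437.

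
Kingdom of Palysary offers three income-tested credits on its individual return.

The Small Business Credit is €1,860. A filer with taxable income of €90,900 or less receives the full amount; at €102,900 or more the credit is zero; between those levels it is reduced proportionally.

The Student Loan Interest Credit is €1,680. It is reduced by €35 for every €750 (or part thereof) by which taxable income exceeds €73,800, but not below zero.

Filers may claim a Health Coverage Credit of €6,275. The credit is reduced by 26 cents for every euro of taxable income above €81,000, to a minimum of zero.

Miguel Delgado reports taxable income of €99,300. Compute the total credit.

€2,565

Small Business Credit: €99,300 is €8,400 into a €12,000 phase-out range, leaving 3,600/12,000 of the credit: €1,860 × 3,600/12,000 = €558.
Student Loan Interest Credit: income exceeds €73,800 by €25,500, which is 34 full-or-partial €750 increments; reduction = 34 × €35 = €1,190, leaving €490.
Health Coverage Credit: 26% of the €18,300 excess over €81,000 is €4,758; credit = €6,275 − €4,758 = €1,517.
Total: €558 + €490 + €1,517 = €2,565.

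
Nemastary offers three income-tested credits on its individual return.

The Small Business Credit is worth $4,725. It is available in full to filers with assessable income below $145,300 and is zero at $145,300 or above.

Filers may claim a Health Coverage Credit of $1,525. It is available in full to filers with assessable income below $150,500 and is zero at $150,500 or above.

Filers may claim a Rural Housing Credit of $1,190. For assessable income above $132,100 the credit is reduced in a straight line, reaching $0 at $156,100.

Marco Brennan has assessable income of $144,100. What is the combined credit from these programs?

$6,845

Small Business Credit: $144,100 is below the $145,300 cutoff, so the full $4,725 applies.
Health Coverage Credit: $144,100 is below the $150,500 cutoff, so the full $1,525 applies.
Rural Housing Credit: $144,100 is $12,000 into a $24,000 phase-out range, leaving 12,000/24,000 of the credit: $1,190 × 12,000/24,000 = $595.
Total: $4,725 + $1,525 + $595 = $6,845.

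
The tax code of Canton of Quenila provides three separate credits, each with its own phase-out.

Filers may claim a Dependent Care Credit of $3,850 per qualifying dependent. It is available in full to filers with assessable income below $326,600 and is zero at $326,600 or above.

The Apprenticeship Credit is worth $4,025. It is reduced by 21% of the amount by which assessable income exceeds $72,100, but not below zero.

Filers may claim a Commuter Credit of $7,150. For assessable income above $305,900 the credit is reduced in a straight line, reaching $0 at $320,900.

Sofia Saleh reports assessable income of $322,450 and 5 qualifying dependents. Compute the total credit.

Dependent Care Credit: base = 5 × $3,850 = $19,250. $322,450 is below the $326,600 cutoff, so the full $19,250 applies.
Apprenticeship Credit: 21% of the $250,350 excess over $72,100 is $52,573.50 ≥ base, so the credit is $0.
Commuter Credit: $322,450 is at or above $320,900, so the credit is $0.
Total: $19,250 + $0 + $0 = $19,250.

$19,250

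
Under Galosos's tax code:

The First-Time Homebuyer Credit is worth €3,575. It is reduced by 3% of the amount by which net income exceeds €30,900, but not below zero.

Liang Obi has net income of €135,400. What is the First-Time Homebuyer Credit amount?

First-Time Homebuyer Credit: 3% of the €104,500 excess over €30,900 is €3,135; credit = €3,575 − €3,135 = €440.

€440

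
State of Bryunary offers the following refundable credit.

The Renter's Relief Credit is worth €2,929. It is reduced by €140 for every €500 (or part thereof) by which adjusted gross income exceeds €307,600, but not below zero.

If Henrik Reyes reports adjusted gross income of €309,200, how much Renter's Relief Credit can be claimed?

Renter's Relief Credit: income exceeds €307,600 by €1,600, which is 4 full-or-partial €500 increments; reduction = 4 × €140 = €560, leaving €2,369.

€2,369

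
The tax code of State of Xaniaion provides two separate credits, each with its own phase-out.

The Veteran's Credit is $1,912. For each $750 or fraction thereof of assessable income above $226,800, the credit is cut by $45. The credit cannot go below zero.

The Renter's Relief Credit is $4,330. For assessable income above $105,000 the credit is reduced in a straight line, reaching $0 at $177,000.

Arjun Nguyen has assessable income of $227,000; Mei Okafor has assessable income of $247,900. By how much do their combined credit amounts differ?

$1,260

Arjun ($227,000): Veteran's Credit: income exceeds $226,800 by $200, which is 1 full-or-partial $750 increment; reduction = 1 × $45 = $45, leaving $1,867. Renter's Relief Credit: $227,000 is at or above $177,000, so the credit is $0. total $1,867 + $0 = $1,867
Mei ($247,900): Veteran's Credit: income exceeds $226,800 by $21,100, which is 29 full-or-partial $750 increments; reduction = 29 × $45 = $1,305, leaving $607. Renter's Relief Credit: $247,900 is at or above $177,000, so the credit is $0. total $607 + $0 = $607
Difference: |$1,867 − $607| = $1,260.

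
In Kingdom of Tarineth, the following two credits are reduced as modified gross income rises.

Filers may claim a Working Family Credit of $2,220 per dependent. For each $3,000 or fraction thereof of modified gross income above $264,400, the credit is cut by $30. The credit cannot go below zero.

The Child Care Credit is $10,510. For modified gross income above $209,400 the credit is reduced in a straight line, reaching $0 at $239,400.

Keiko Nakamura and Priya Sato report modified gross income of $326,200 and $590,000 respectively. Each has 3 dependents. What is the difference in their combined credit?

Keiko ($326,200): Working Family Credit: base = 3 × $2,220 = $6,660. income exceeds $264,400 by $61,800, which is 21 full-or-partial $3,000 increments; reduction = 21 × $30 = $630, leaving $6,030. Child Care Credit: $326,200 is at or above $239,400, so the credit is $0. total $6,030 + $0 = $6,030
Priya ($590,000): Working Family Credit: base = 3 × $2,220 = $6,660. income exceeds $264,400 by $325,600, which is 109 full-or-partial $3,000 increments; reduction = 109 × $30 = $3,270, leaving $3,390. Child Care Credit: $590,000 is at or above $239,400, so the credit is $0. total $3,390 + $0 = $3,390
Difference: |$6,030 − $3,390| = $2,640.

$2,640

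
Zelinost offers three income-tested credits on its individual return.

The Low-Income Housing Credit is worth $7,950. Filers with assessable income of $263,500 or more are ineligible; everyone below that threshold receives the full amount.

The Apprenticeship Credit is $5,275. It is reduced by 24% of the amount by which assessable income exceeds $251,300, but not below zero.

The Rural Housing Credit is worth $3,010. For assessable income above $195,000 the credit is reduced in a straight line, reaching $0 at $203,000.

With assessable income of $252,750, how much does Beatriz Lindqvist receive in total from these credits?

$12,877

Low-Income Housing Credit: $252,750 is below the $263,500 cutoff, so the full $7,950 applies.
Apprenticeship Credit: 24% of the $1,450 excess over $251,300 is $348; credit = $5,275 − $348 = $4,927.
Rural Housing Credit: $252,750 is at or above $203,000, so the credit is $0.
Total: $7,950 + $4,927 + $0 = $12,877.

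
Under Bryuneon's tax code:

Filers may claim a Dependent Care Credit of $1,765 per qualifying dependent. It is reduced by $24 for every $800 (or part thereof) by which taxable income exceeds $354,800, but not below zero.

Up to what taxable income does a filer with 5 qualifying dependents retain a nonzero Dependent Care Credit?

Full credit = 5 × $1,765 = $8,825.
After 367 increments the reduction is 367 × $24 = $8,808, leaving $17; one more increment wipes it out. Increment 367 ends at excess 367 × $800 = $293,600, so the highest qualifying income is $354,800 + $293,600 = $648,400.

$648,400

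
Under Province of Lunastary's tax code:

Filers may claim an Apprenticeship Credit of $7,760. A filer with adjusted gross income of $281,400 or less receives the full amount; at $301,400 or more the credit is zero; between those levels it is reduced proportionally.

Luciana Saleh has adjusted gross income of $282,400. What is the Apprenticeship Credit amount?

Apprenticeship Credit: $282,400 is $1,000 into a $20,000 phase-out range, leaving 19,000/20,000 of the credit: $7,760 × 19,000/20,000 = $7,372.

$7,372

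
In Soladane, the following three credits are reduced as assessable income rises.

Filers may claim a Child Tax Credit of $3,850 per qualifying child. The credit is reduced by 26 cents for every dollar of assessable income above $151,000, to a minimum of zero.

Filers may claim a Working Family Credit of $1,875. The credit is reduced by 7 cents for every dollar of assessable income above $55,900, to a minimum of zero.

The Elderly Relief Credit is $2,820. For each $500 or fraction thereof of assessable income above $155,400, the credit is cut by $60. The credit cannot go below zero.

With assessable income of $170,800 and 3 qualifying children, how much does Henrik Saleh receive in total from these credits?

Child Tax Credit: base = 3 × $3,850 = $11,550. 26% of the $19,800 excess over $151,000 is $5,148; credit = $11,550 − $5,148 = $6,402.
Working Family Credit: 7% of the $114,900 excess over $55,900 is $8,043 ≥ base, so the credit is $0.
Elderly Relief Credit: income exceeds $155,400 by $15,400, which is 31 full-or-partial $500 increments; reduction = 31 × $60 = $1,860, leaving $960.
Total: $6,402 + $0 + $960 = $7,362.

$7,362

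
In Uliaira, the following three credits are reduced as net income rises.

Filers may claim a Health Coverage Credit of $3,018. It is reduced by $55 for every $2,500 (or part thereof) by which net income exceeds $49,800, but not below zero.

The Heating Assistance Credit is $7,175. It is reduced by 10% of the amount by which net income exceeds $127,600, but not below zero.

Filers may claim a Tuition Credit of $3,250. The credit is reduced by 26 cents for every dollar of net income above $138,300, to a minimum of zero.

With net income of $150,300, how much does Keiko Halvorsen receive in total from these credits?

Health Coverage Credit: income exceeds $49,800 by $100,500, which is 41 full-or-partial $2,500 increments; reduction = 41 × $55 = $2,255, leaving $763.
Heating Assistance Credit: 10% of the $22,700 excess over $127,600 is $2,270; credit = $7,175 − $2,270 = $4,905.
Tuition Credit: 26% of the $12,000 excess over $138,300 is $3,120; credit = $3,250 − $3,120 = $130.
Total: $763 + $4,905 + $130 = $5,798.

$5,798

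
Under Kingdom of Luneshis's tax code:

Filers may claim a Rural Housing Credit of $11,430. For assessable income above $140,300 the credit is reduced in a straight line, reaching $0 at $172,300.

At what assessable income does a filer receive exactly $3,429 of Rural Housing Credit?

$162,700

$3,429 is 3,429/11,430 of the full $11,430, so 8,001/11,430 of the $32,000 range has been used: income = $140,300 + $32,000 × 8,001/11,430 = $162,700.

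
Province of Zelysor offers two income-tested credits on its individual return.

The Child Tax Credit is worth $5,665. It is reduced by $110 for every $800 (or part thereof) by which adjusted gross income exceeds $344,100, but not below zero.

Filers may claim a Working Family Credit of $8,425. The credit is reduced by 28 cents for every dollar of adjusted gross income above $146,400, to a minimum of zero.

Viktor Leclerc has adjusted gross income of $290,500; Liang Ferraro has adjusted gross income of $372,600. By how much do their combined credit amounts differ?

$3,960

Viktor ($290,500): Child Tax Credit: $290,500 is at or below the $344,100 threshold, so the full $5,665 applies. Working Family Credit: 28% of the $144,100 excess over $146,400 is $40,348 ≥ base, so the credit is $0. total $5,665 + $0 = $5,665
Liang ($372,600): Child Tax Credit: income exceeds $344,100 by $28,500, which is 36 full-or-partial $800 increments; reduction = 36 × $110 = $3,960, leaving $1,705. Working Family Credit: 28% of the $226,200 excess over $146,400 is $63,336 ≥ base, so the credit is $0. total $1,705 + $0 = $1,705
Difference: |$5,665 − $1,705| = $3,960.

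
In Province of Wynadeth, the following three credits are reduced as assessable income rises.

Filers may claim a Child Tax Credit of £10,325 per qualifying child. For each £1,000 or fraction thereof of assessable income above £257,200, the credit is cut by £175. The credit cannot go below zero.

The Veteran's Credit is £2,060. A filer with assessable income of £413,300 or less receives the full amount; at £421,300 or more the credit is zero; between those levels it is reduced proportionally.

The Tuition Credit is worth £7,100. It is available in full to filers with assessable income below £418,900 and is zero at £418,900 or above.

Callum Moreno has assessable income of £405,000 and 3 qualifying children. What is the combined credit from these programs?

Child Tax Credit: base = 3 × £10,325 = £30,975. income exceeds £257,200 by £147,800, which is 148 full-or-partial £1,000 increments; reduction = 148 × £175 = £25,900, leaving £5,075.
Veteran's Credit: £405,000 is at or below the £413,300 threshold, so the full £2,060 applies.
Tuition Credit: £405,000 is below the £418,900 cutoff, so the full £7,100 applies.
Total: £5,075 + £2,060 + £7,100 = £14,235.

£14,235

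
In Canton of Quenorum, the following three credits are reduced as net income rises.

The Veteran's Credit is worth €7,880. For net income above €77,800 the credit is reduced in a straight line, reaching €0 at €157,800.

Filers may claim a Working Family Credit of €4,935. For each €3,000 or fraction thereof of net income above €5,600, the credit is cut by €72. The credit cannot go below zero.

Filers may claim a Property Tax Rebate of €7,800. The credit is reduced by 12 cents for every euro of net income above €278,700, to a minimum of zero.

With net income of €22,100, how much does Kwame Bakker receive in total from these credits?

€20,183

Veteran's Credit: €22,100 is at or below the €77,800 threshold, so the full €7,880 applies.
Working Family Credit: income exceeds €5,600 by €16,500, which is 6 full-or-partial €3,000 increments; reduction = 6 × €72 = €432, leaving €4,503.
Property Tax Rebate: €22,100 is at or below the €278,700 threshold, so the full €7,800 applies.
Total: €7,880 + €4,503 + €7,800 = €20,183.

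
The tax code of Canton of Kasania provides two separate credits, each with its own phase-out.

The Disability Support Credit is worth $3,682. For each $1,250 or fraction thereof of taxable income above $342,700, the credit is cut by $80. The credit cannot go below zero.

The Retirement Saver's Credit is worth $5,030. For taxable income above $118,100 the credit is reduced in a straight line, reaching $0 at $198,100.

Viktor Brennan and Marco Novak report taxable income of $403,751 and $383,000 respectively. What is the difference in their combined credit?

Viktor ($403,751): Disability Support Credit: income exceeds $342,700 by $61,051 → 49 increments × $80 = $3,920 ≥ base, so the credit is $0. Retirement Saver's Credit: $403,751 is at or above $198,100, so the credit is $0. total $0 + $0 = $0
Marco ($383,000): Disability Support Credit: income exceeds $342,700 by $40,300, which is 33 full-or-partial $1,250 increments; reduction = 33 × $80 = $2,640, leaving $1,042. Retirement Saver's Credit: $383,000 is at or above $198,100, so the credit is $0. total $1,042 + $0 = $1,042
Difference: |$0 − $1,042| = $1,042.

$1,042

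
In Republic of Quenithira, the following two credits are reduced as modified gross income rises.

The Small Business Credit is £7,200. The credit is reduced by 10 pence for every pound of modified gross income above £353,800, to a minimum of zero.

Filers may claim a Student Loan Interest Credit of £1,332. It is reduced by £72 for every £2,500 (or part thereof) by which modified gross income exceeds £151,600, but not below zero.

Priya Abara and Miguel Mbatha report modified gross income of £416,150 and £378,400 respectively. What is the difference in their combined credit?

£3,775

Priya (£416,150): Small Business Credit: 10% of the £62,350 excess over £353,800 is £6,235; credit = £7,200 − £6,235 = £965. Student Loan Interest Credit: income exceeds £151,600 by £264,550 → 106 increments × £72 = £7,632 ≥ base, so the credit is £0. total £965 + £0 = £965
Miguel (£378,400): Small Business Credit: 10% of the £24,600 excess over £353,800 is £2,460; credit = £7,200 − £2,460 = £4,740. Student Loan Interest Credit: income exceeds £151,600 by £226,800 → 91 increments × £72 = £6,552 ≥ base, so the credit is £0. total £4,740 + £0 = £4,740
Difference: |£965 − £4,740| = £3,775.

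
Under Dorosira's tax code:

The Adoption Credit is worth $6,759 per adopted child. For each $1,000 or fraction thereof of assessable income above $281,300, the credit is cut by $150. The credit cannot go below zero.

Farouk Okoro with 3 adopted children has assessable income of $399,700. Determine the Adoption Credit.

Adoption Credit: base = 3 × $6,759 = $20,277. income exceeds $281,300 by $118,400, which is 119 full-or-partial $1,000 increments; reduction = 119 × $150 = $17,850, leaving $2,427.

$2,427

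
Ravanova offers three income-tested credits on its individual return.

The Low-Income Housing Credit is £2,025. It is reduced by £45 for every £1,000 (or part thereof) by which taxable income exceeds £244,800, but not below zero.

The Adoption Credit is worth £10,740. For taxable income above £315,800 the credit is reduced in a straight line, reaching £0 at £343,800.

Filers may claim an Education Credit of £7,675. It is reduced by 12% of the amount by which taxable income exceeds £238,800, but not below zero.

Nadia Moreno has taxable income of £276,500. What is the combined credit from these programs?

Low-Income Housing Credit: income exceeds £244,800 by £31,700, which is 32 full-or-partial £1,000 increments; reduction = 32 × £45 = £1,440, leaving £585.
Adoption Credit: £276,500 is at or below the £315,800 threshold, so the full £10,740 applies.
Education Credit: 12% of the £37,700 excess over £238,800 is £4,524; credit = £7,675 − £4,524 = £3,151.
Total: £585 + £10,740 + £3,151 = £14,476.

£14,476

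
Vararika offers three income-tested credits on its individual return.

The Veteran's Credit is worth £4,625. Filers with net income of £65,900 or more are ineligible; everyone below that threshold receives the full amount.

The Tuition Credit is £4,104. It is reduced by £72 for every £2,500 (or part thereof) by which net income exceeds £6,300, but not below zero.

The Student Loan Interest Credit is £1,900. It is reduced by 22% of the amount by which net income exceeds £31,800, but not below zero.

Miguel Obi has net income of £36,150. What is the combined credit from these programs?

£8,808

Veteran's Credit: £36,150 is below the £65,900 cutoff, so the full £4,625 applies.
Tuition Credit: income exceeds £6,300 by £29,850, which is 12 full-or-partial £2,500 increments; reduction = 12 × £72 = £864, leaving £3,240.
Student Loan Interest Credit: 22% of the £4,350 excess over £31,800 is £957; credit = £1,900 − £957 = £943.
Total: £4,625 + £3,240 + £943 = £8,808.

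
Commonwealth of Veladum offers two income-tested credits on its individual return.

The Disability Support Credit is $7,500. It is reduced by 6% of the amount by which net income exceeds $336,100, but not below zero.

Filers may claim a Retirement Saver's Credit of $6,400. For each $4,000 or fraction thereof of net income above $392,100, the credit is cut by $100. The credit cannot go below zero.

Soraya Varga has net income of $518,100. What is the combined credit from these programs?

Disability Support Credit: 6% of the $182,000 excess over $336,100 is $10,920 ≥ base, so the credit is $0.
Retirement Saver's Credit: income exceeds $392,100 by $126,000, which is 32 full-or-partial $4,000 increments; reduction = 32 × $100 = $3,200, leaving $3,200.
Total: $0 + $3,200 = $3,200.

$3,200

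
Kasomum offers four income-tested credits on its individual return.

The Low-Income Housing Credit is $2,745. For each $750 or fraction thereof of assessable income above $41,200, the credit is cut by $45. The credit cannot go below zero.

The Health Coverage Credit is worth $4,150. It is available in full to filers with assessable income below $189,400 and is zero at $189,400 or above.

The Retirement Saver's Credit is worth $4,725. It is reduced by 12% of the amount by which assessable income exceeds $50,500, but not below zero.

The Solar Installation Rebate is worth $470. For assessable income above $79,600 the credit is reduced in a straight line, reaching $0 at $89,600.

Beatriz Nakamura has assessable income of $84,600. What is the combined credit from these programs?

$5,153

Low-Income Housing Credit: income exceeds $41,200 by $43,400, which is 58 full-or-partial $750 increments; reduction = 58 × $45 = $2,610, leaving $135.
Health Coverage Credit: $84,600 is below the $189,400 cutoff, so the full $4,150 applies.
Retirement Saver's Credit: 12% of the $34,100 excess over $50,500 is $4,092; credit = $4,725 − $4,092 = $633.
Solar Installation Rebate: $84,600 is $5,000 into a $10,000 phase-out range, leaving 5,000/10,000 of the credit: $470 × 5,000/10,000 = $235.
Total: $135 + $4,150 + $633 + $235 = $5,153.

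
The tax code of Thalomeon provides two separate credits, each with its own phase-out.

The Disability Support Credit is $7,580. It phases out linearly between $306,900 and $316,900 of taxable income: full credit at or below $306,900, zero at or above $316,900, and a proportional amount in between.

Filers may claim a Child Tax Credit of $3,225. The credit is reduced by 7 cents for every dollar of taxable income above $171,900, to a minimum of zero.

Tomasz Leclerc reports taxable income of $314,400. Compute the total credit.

Disability Support Credit: $314,400 is $7,500 into a $10,000 phase-out range, leaving 2,500/10,000 of the credit: $7,580 × 2,500/10,000 = $1,895.
Child Tax Credit: 7% of the $142,500 excess over $171,900 is $9,975 ≥ base, so the credit is $0.
Total: $1,895 + $0 = $1,895.

$1,895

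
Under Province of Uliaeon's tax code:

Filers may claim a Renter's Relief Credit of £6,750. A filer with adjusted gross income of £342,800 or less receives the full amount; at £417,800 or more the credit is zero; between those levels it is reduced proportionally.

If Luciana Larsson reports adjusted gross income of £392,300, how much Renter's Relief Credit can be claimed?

Renter's Relief Credit: £392,300 is £49,500 into a £75,000 phase-out range, leaving 25,500/75,000 of the credit: £6,750 × 25,500/75,000 = £2,295.

£2,295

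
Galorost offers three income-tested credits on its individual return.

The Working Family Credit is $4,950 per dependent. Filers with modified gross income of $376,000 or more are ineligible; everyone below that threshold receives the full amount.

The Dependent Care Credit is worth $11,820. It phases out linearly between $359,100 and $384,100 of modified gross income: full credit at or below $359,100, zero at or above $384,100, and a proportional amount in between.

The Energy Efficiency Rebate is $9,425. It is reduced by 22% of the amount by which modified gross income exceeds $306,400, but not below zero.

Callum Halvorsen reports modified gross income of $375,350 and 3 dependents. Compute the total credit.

Working Family Credit: base = 3 × $4,950 = $14,850. $375,350 is below the $376,000 cutoff, so the full $14,850 applies.
Dependent Care Credit: $375,350 is $16,250 into a $25,000 phase-out range, leaving 8,750/25,000 of the credit: $11,820 × 8,750/25,000 = $4,137.
Energy Efficiency Rebate: 22% of the $68,950 excess over $306,400 is $15,169 ≥ base, so the credit is $0.
Total: $14,850 + $4,137 + $0 = $18,987.

$18,987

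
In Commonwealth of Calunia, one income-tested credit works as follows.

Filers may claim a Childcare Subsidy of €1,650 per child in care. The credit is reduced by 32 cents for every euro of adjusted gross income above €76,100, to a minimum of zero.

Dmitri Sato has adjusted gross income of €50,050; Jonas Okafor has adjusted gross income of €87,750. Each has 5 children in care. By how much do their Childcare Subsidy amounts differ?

€3,728

Dmitri (€50,050): Childcare Subsidy: base = 5 × €1,650 = €8,250. €50,050 is at or below the €76,100 threshold, so the full €8,250 applies.
Jonas (€87,750): Childcare Subsidy: base = 5 × €1,650 = €8,250. 32% of the €11,650 excess over €76,100 is €3,728; credit = €8,250 − €3,728 = €4,522.
Difference: |€8,250 − €4,522| = €3,728.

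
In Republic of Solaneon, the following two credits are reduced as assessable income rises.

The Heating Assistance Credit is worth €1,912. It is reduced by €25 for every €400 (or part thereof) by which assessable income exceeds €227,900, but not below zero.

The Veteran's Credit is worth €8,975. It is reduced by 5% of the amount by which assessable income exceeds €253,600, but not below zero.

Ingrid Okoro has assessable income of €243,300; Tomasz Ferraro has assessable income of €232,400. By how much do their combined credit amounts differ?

Ingrid (€243,300): Heating Assistance Credit: income exceeds €227,900 by €15,400, which is 39 full-or-partial €400 increments; reduction = 39 × €25 = €975, leaving €937. Veteran's Credit: €243,300 is at or below the €253,600 threshold, so the full €8,975 applies. total €937 + €8,975 = €9,912
Tomasz (€232,400): Heating Assistance Credit: income exceeds €227,900 by €4,500, which is 12 full-or-partial €400 increments; reduction = 12 × €25 = €300, leaving €1,612. Veteran's Credit: €232,400 is at or below the €253,600 threshold, so the full €8,975 applies. total €1,612 + €8,975 = €10,587
Difference: |€9,912 − €10,587| = €675.

€675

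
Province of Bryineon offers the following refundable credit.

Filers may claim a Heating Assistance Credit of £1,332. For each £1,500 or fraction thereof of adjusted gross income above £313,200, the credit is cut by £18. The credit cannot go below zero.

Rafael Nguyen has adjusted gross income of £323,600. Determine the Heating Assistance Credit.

Heating Assistance Credit: income exceeds £313,200 by £10,400, which is 7 full-or-partial £1,500 increments; reduction = 7 × £18 = £126, leaving £1,206.

£1,206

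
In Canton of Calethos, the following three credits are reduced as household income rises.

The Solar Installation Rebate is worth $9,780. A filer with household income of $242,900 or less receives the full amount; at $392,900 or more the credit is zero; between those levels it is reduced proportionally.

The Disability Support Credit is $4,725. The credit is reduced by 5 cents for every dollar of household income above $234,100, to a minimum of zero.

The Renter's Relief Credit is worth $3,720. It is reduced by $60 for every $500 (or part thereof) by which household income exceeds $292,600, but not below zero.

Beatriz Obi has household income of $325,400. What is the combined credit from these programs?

$4,561

Solar Installation Rebate: $325,400 is $82,500 into a $150,000 phase-out range, leaving 67,500/150,000 of the credit: $9,780 × 67,500/150,000 = $4,401.
Disability Support Credit: 5% of the $91,300 excess over $234,100 is $4,565; credit = $4,725 − $4,565 = $160.
Renter's Relief Credit: income exceeds $292,600 by $32,800 → 66 increments × $60 = $3,960 ≥ base, so the credit is $0.
Total: $4,401 + $160 + $0 = $4,561.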